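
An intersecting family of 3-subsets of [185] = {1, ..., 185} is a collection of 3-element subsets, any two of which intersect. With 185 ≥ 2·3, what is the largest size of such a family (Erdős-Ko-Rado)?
max |F| = C(184, 2) = 16836

Erdős-Ko-Rado (1961): when n ≥ 2k, max |F| = C(n−1, k−1). The bound is attained by the star {A : i ∈ A} for any fixed i ∈ [n]. Here C(185−1, 3−1) = C(184, 2) = 16836.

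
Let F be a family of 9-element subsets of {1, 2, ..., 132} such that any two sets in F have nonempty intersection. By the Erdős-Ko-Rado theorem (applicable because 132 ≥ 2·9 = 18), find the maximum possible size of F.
max |F| = C(131, 8) = 1729815438000

Erdős-Ko-Rado (1961): when n ≥ 2k, max |F| = C(n−1, k−1). The bound is attained by the star {A : i ∈ A} for any fixed i ∈ [n]. Here C(132−1, 9−1) = C(131, 8) = 1729815438000.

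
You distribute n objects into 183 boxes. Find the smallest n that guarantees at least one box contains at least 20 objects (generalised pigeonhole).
n = (20 − 1)·183 + 1 = 3478

By the generalised pigeonhole principle, to guarantee some box contains ≥ r objects we need more than (r − 1) · k objects total. Threshold: n = (r − 1) · k + 1. With r = 20 and k = 183: n = 19 · 183 + 1 = 3477 + 1 = 3478. For n = 3477 = 19 · 183, we can put exactly 19 objects in every box, avoiding 20 in any single one — so 3478 is tight.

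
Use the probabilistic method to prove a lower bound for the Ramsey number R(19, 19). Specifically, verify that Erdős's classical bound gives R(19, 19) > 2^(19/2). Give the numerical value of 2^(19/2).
2^(19/2) = 724.0773; so R(19, 19) > 724.0773

Colour each edge of K_n uniformly at random with red/blue. The expected number of monochromatic K_19 is C(n, 19) · 2 · 2^(−C(19,2)). If C(n, 19) · 2^(1 − C(19,2)) < 1, then with positive probability no monochromatic K_19 exists, so R(19, 19) > n. The standard estimate C(n, 19) ≤ n^19/19! shows this inequality holds whenever n ≤ 2^(19/2) (since 19! · 2^(C(19,2) − 1) > 2^(19^2/2) ≥ n^19). Hence R(19, 19) > 2^(19/2) = 724.0773.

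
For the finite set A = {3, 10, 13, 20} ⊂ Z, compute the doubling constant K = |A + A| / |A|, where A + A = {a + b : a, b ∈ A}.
K = |A + A| / |A| = 9/4

Enumerate A + A = {a + b : a, b ∈ A}. With |A| = 4, there are |A|^2 = 16 ordered sum pairs; collecting distinct values, A + A = {6, 13, 16, 20, 23, 26, 30, 33, 40}, so |A + A| = 9. Thus K = 9/4. For comparison, the minimum possible |A + A| over all 4-element sets is 2·4 − 1 = 7 (so min K = 7/4), attained only by arithmetic progressions.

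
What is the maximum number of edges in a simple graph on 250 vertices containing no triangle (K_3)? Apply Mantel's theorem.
ex(250, K_3) = ⌊250^2/4⌋ = 15625

Mantel (1907): a triangle-free graph on n vertices has at most ⌊n^2/4⌋ edges, with equality for the complete bipartite graph K_{⌊n/2⌋, ⌈n/2⌉}. For n = 250: ⌊250^2/4⌋ = ⌊62500/4⌋ = 15625. The extremal graph is K_{125, 125}, which has 125·125 = 15625 edges.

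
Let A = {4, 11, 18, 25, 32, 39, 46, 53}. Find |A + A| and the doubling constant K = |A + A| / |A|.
K = |A + A| / |A| = 15/8

Enumerate A + A = {a + b : a, b ∈ A}. With |A| = 8, there are |A|^2 = 64 ordered sum pairs; collecting distinct values, A + A = {8, 15, 22, 29, 36, 43, 50, 57, 64, 71, 78, 85, 92, 99, 106}, so |A + A| = 15. Thus K = 15/8. Here |A + A| = 2|A| − 1 = 15, the minimum possible — so K = 15/8 is minimal, which holds iff A is an arithmetic progression.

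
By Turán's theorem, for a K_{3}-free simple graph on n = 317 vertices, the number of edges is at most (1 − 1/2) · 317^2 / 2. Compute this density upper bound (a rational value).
Turán density bound = (1/2) · 317^2/2 = 100489/4 ≈ 25122.25

Turán's theorem: ex(n, K_{r+1}) is achieved by the complete r-partite Turán graph T(n, r) with parts as balanced as possible, and is at most (1 − 1/r) · n^2/2. For r = 2, n = 317: the density bound is (1/2) · 100489/2 = 100489/4 ≈ 25122.25. The integer-valued extremum is e(T(317, 2)) = 25122, which is strictly less than the density bound 100489/4 since 2 ∤ 317 (the parts of T(317, 2) cannot all be equal).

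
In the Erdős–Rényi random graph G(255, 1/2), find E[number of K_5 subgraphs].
E[# K_5] = C(255, 5) · (1/2)^C(5, 2) = 8637487551 / 2^10 ≈ 8435046.436523

For each 5-subset S of vertices (there are C(255, 5) = 8637487551 such S), let X_S = 1 if S induces a K_5 (all C(5, 2) = 10 edges present). Then P(X_S = 1) = (1/2)^10 = 1/1024. By linearity of expectation, E[# K_5] = C(255, 5) · (1/2)^10 = 8637487551 / 1024 ≈ 8435046.436523.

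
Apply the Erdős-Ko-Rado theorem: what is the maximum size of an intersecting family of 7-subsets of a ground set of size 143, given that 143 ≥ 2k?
max |F| = C(142, 6) = 10230985051

Erdős-Ko-Rado (1961): when n ≥ 2k, max |F| = C(n−1, k−1). The bound is attained by the star {A : i ∈ A} for any fixed i ∈ [n]. Here C(143−1, 7−1) = C(142, 6) = 10230985051.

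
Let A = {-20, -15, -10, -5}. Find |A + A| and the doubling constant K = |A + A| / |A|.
K = |A + A| / |A| = 7/4

Enumerate A + A = {a + b : a, b ∈ A}. With |A| = 4, there are |A|^2 = 16 ordered sum pairs; collecting distinct values, A + A = {-40, -35, -30, -25, -20, -15, -10}, so |A + A| = 7. Thus K = 7/4. Here |A + A| = 2|A| − 1 = 7, the minimum possible — so K = 7/4 is minimal, which holds iff A is an arithmetic progression.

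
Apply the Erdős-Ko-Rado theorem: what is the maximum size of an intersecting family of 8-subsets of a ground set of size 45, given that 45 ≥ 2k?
max |F| = C(44, 7) = 38320568

The Erdős-Ko-Rado theorem states: for n ≥ 2k, an intersecting family of k-subsets of an n-element set has size at most C(n − 1, k − 1), with equality for 'star' families {A ⊆ [n] : |A| = k, i ∈ A} (fix an element i). For n = 45, k = 8: C(44, 7) = 38320568.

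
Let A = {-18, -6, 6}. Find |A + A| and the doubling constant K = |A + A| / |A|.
K = |A + A| / |A| = 5/3

Enumerate A + A = {a + b : a, b ∈ A}. With |A| = 3, there are |A|^2 = 9 ordered sum pairs; collecting distinct values, A + A = {-36, -24, -12, 0, 12}, so |A + A| = 5. Thus K = 5/3. Here |A + A| = 2|A| − 1 = 5, the minimum possible — so K = 5/3 is minimal, which holds iff A is an arithmetic progression.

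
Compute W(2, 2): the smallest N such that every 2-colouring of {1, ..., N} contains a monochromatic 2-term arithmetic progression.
W(2, 2) = 2 + 1 = 3

A 2-term AP is any pair of integers, so a monochromatic 2-AP exists iff some colour is used at least twice. With 2 colours, the colouring i ↦ i on {1, ..., 2} uses each colour once, avoiding any monochromatic pair, so W(2, 2) > 2. For {1, ..., 3}, pigeonhole forces two integers of the same colour, which form a monochromatic 2-AP. Hence W(2, 2) = 3.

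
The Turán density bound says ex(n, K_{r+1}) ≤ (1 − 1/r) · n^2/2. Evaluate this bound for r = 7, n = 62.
Turán density bound = (6/7) · 62^2/2 = 11532/7 ≈ 1647.4286

Turán's theorem: ex(n, K_{r+1}) is achieved by the complete r-partite Turán graph T(n, r) with parts as balanced as possible, and is at most (1 − 1/r) · n^2/2. For r = 7, n = 62: the density bound is (6/7) · 3844/2 = 11532/7 ≈ 1647.4286. The integer-valued extremum is e(T(62, 7)) = 1647, which is strictly less than the density bound 11532/7 since 7 ∤ 62 (the parts of T(62, 7) cannot all be equal).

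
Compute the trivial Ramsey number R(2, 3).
R(2, 3) = 3

R(2, k) = k for all k ≥ 2: in a 2-colouring of K_k, either some edge is red (a red K_2) or all edges are blue (a blue K_k). And K_{2} coloured all-blue has no blue K_3, so R(2, 3) > 2. Hence R(2, 3) = 3.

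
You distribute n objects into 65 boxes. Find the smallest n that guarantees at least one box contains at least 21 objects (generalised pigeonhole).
n = (21 − 1)·65 + 1 = 1301

By the generalised pigeonhole principle, to guarantee some box contains ≥ r objects we need more than (r − 1) · k objects total. Threshold: n = (r − 1) · k + 1. With r = 21 and k = 65: n = 20 · 65 + 1 = 1300 + 1 = 1301. For n = 1300 = 20 · 65, we can put exactly 20 objects in every box, avoiding 21 in any single one — so 1301 is tight.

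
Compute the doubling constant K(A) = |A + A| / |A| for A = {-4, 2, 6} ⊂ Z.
K = |A + A| / |A| = 6/3 = 2

Enumerate A + A = {a + b : a, b ∈ A}. With |A| = 3, there are |A|^2 = 9 ordered sum pairs; collecting distinct values, A + A = {-8, -2, 2, 4, 8, 12}, so |A + A| = 6. Thus K = 6/3 = 2. For comparison, the minimum possible |A + A| over all 3-element sets is 2·3 − 1 = 5 (so min K = 5/3), attained only by arithmetic progressions.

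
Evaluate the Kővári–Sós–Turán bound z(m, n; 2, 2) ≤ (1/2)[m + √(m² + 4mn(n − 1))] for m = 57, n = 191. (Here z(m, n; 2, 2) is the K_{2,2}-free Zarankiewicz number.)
z(57, 191; 2, 2) ≤ (1/2)[57 + √(57² + 4·57·191·190)] = (1/2)[57 + √8277369] = 1467.0209

Kővári–Sós–Turán: let r_1, ..., r_57 be the row sums and z = Σ r_i the total number of 1s. Each pair of columns can share at most one row with both entries 1 (else a 2×2 all-ones block appears), so Σ_i C(r_i, 2) ≤ C(191, 2) = 18145. By convexity Σ_i C(r_i, 2) ≥ 57·C(z/57, 2) = z(z − 57)/(2·57), giving z² − 57z − 57·191·190 ≤ 0 and hence z ≤ (1/2)[57 + √(3249 + 4·2068530)] = (1/2)[57 + √8277369] ≈ (1/2)(57 + 2877.0417) = 1467.0209.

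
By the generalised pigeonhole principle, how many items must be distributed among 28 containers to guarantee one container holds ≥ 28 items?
n = (28 − 1)·28 + 1 = 757

By the generalised pigeonhole principle, to guarantee some box contains ≥ r objects we need more than (r − 1) · k objects total. Threshold: n = (r − 1) · k + 1. With r = 28 and k = 28: n = 27 · 28 + 1 = 756 + 1 = 757. For n = 756 = 27 · 28, we can put exactly 27 objects in every box, avoiding 28 in any single one — so 757 is tight.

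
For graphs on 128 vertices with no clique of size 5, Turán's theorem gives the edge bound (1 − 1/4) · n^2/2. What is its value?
Turán density bound = (3/4) · 128^2/2 = 6144

Turán's theorem: ex(n, K_{r+1}) is achieved by the complete r-partite Turán graph T(n, r) with parts as balanced as possible, and is at most (1 − 1/r) · n^2/2. For r = 4, n = 128: the density bound is (3/4) · 16384/2 = 6144. Since 4 ∣ 128, the Turán graph T(128, 4) has parts of equal size 32, and its edge count e(T(128, 4)) = 6144 attains the density bound exactly.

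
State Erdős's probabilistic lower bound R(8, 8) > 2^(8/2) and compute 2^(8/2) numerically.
2^(8/2) = 16; so R(8, 8) > 16

Colour each edge of K_n uniformly at random with red/blue. The expected number of monochromatic K_8 is C(n, 8) · 2 · 2^(−C(8,2)). If C(n, 8) · 2^(1 − C(8,2)) < 1, then with positive probability no monochromatic K_8 exists, so R(8, 8) > n. The standard estimate C(n, 8) ≤ n^8/8! shows this inequality holds whenever n ≤ 2^(8/2) (since 8! · 2^(C(8,2) − 1) > 2^(8^2/2) ≥ n^8). Hence R(8, 8) > 2^(8/2) = 16.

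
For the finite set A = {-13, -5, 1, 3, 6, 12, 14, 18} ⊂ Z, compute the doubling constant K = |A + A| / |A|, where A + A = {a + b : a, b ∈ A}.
K = |A + A| / |A| = 29/8

Enumerate A + A = {a + b : a, b ∈ A}. With |A| = 8, there are |A|^2 = 64 ordered sum pairs; collecting distinct values, A + A = {-26, -18, -12, -10, -7, -4, -2, -1, 1, 2, 4, 5, 6, 7, 9, 12, 13, 15, 17, 18, 19, 20, 21, 24, 26, 28, 30, 32, 36}, so |A + A| = 29. Thus K = 29/8. For comparison, the minimum possible |A + A| over all 8-element sets is 2·8 − 1 = 15 (so min K = 15/8), attained only by arithmetic progressions.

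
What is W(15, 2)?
W(15, 2) = 15 + 1 = 16

A 2-term AP is any pair of integers, so a monochromatic 2-AP exists iff some colour is used at least twice. With 15 colours, the colouring i ↦ i on {1, ..., 15} uses each colour once, avoiding any monochromatic pair, so W(15, 2) > 15. For {1, ..., 16}, pigeonhole forces two integers of the same colour, which form a monochromatic 2-AP. Hence W(15, 2) = 16.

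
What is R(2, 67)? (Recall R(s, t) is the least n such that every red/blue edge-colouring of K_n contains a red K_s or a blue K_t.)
R(2, 67) = 67

R(2, k) = k for all k ≥ 2: in a 2-colouring of K_k, either some edge is red (a red K_2) or all edges are blue (a blue K_k). And K_{66} coloured all-blue has no blue K_67, so R(2, 67) > 66. Hence R(2, 67) = 67.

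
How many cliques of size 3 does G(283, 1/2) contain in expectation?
E[# K_3] = C(283, 3) · (1/2)^C(3, 2) = 3737581 / 2^3 = 467197.625

For each 3-subset S of vertices (there are C(283, 3) = 3737581 such S), let X_S = 1 if S induces a K_3 (all C(3, 2) = 3 edges present). Then P(X_S = 1) = (1/2)^3 = 1/8. By linearity of expectation, E[# K_3] = C(283, 3) · (1/2)^3 = 3737581 / 8 = 467197.625.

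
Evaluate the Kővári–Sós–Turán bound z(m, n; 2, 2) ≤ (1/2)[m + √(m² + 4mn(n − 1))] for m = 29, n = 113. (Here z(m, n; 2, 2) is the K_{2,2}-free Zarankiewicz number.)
z(29, 113; 2, 2) ≤ (1/2)[29 + √(29² + 4·29·113·112)] = (1/2)[29 + √1468937] = 620.4986

Kővári–Sós–Turán: let r_1, ..., r_29 be the row sums and z = Σ r_i the total number of 1s. Each pair of columns can share at most one row with both entries 1 (else a 2×2 all-ones block appears), so Σ_i C(r_i, 2) ≤ C(113, 2) = 6328. By convexity Σ_i C(r_i, 2) ≥ 29·C(z/29, 2) = z(z − 29)/(2·29), giving z² − 29z − 29·113·112 ≤ 0 and hence z ≤ (1/2)[29 + √(841 + 4·367024)] = (1/2)[29 + √1468937] ≈ (1/2)(29 + 1211.9971) = 620.4986.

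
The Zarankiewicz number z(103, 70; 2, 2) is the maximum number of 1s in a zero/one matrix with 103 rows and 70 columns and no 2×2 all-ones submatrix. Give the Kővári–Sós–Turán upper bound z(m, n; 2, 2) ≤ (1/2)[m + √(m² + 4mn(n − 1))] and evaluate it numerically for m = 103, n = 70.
z(103, 70; 2, 2) ≤ (1/2)[103 + √(103² + 4·103·70·69)] = (1/2)[103 + √2000569] = 758.7074

Kővári–Sós–Turán: let r_1, ..., r_103 be the row sums and z = Σ r_i the total number of 1s. Each pair of columns can share at most one row with both entries 1 (else a 2×2 all-ones block appears), so Σ_i C(r_i, 2) ≤ C(70, 2) = 2415. By convexity Σ_i C(r_i, 2) ≥ 103·C(z/103, 2) = z(z − 103)/(2·103), giving z² − 103z − 103·70·69 ≤ 0 and hence z ≤ (1/2)[103 + √(10609 + 4·497490)] = (1/2)[103 + √2000569] ≈ (1/2)(103 + 1414.4147) = 758.7074.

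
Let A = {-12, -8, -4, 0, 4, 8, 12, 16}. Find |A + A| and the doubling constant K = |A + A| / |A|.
K = |A + A| / |A| = 15/8

Enumerate A + A = {a + b : a, b ∈ A}. With |A| = 8, there are |A|^2 = 64 ordered sum pairs; collecting distinct values, A + A = {-24, -20, -16, -12, -8, -4, 0, 4, 8, 12, 16, 20, 24, 28, 32}, so |A + A| = 15. Thus K = 15/8. Here |A + A| = 2|A| − 1 = 15, the minimum possible — so K = 15/8 is minimal, which holds iff A is an arithmetic progression.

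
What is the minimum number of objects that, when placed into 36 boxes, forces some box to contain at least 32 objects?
n = (32 − 1)·36 + 1 = 1117

By the generalised pigeonhole principle, to guarantee some box contains ≥ r objects we need more than (r − 1) · k objects total. Threshold: n = (r − 1) · k + 1. With r = 32 and k = 36: n = 31 · 36 + 1 = 1116 + 1 = 1117. For n = 1116 = 31 · 36, we can put exactly 31 objects in every box, avoiding 32 in any single one — so 1117 is tight.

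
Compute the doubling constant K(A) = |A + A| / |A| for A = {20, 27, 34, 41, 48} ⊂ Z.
K = |A + A| / |A| = 9/5

Enumerate A + A = {a + b : a, b ∈ A}. With |A| = 5, there are |A|^2 = 25 ordered sum pairs; collecting distinct values, A + A = {40, 47, 54, 61, 68, 75, 82, 89, 96}, so |A + A| = 9. Thus K = 9/5. Here |A + A| = 2|A| − 1 = 9, the minimum possible — so K = 9/5 is minimal, which holds iff A is an arithmetic progression.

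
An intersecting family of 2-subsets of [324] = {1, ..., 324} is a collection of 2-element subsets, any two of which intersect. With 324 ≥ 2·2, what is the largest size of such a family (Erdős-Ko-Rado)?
max |F| = C(323, 1) = 323

Erdős-Ko-Rado (1961): when n ≥ 2k, max |F| = C(n−1, k−1). The bound is attained by the star {A : i ∈ A} for any fixed i ∈ [n]. Here C(324−1, 2−1) = C(323, 1) = 323.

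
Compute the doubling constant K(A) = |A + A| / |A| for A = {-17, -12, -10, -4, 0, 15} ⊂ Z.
K = |A + A| / |A| = 21/6 = 7/2

Enumerate A + A = {a + b : a, b ∈ A}. With |A| = 6, there are |A|^2 = 36 ordered sum pairs; collecting distinct values, A + A = {-34, -29, -27, -24, -22, -21, -20, -17, -16, -14, -12, -10, -8, -4, -2, 0, 3, 5, 11, 15, 30}, so |A + A| = 21. Thus K = 21/6 = 7/2. For comparison, the minimum possible |A + A| over all 6-element sets is 2·6 − 1 = 11 (so min K = 11/6), attained only by arithmetic progressions.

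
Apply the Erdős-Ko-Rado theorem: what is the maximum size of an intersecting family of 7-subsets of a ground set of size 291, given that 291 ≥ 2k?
max |F| = C(290, 6) = 784239335880

Erdős-Ko-Rado (1961): when n ≥ 2k, max |F| = C(n−1, k−1). The bound is attained by the star {A : i ∈ A} for any fixed i ∈ [n]. Here C(291−1, 7−1) = C(290, 6) = 784239335880.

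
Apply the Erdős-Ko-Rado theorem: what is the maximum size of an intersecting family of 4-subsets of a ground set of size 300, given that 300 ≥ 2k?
max |F| = C(299, 3) = 4410549

The Erdős-Ko-Rado theorem states: for n ≥ 2k, an intersecting family of k-subsets of an n-element set has size at most C(n − 1, k − 1), with equality for 'star' families {A ⊆ [n] : |A| = k, i ∈ A} (fix an element i). For n = 300, k = 4: C(299, 3) = 4410549.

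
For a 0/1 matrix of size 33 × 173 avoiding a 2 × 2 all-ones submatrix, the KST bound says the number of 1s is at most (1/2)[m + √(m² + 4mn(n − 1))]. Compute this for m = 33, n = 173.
z(33, 173; 2, 2) ≤ (1/2)[33 + √(33² + 4·33·173·172)] = (1/2)[33 + √3928881] = 1007.5703

Kővári–Sós–Turán: let r_1, ..., r_33 be the row sums and z = Σ r_i the total number of 1s. Each pair of columns can share at most one row with both entries 1 (else a 2×2 all-ones block appears), so Σ_i C(r_i, 2) ≤ C(173, 2) = 14878. By convexity Σ_i C(r_i, 2) ≥ 33·C(z/33, 2) = z(z − 33)/(2·33), giving z² − 33z − 33·173·172 ≤ 0 and hence z ≤ (1/2)[33 + √(1089 + 4·981948)] = (1/2)[33 + √3928881] ≈ (1/2)(33 + 1982.1405) = 1007.5703.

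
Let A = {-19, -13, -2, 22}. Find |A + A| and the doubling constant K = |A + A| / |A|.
K = |A + A| / |A| = 10/4 = 5/2

Enumerate A + A = {a + b : a, b ∈ A}. With |A| = 4, there are |A|^2 = 16 ordered sum pairs; collecting distinct values, A + A = {-38, -32, -26, -21, -15, -4, 3, 9, 20, 44}, so |A + A| = 10. Thus K = 10/4 = 5/2. For comparison, the minimum possible |A + A| over all 4-element sets is 2·4 − 1 = 7 (so min K = 7/4), attained only by arithmetic progressions.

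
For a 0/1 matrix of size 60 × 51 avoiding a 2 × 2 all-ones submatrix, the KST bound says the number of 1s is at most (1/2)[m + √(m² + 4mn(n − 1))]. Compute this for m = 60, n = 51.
z(60, 51; 2, 2) ≤ (1/2)[60 + √(60² + 4·60·51·50)] = (1/2)[60 + √615600] = 422.3009

Kővári–Sós–Turán: let r_1, ..., r_60 be the row sums and z = Σ r_i the total number of 1s. Each pair of columns can share at most one row with both entries 1 (else a 2×2 all-ones block appears), so Σ_i C(r_i, 2) ≤ C(51, 2) = 1275. By convexity Σ_i C(r_i, 2) ≥ 60·C(z/60, 2) = z(z − 60)/(2·60), giving z² − 60z − 60·51·50 ≤ 0 and hence z ≤ (1/2)[60 + √(3600 + 4·153000)] = (1/2)[60 + √615600] ≈ (1/2)(60 + 784.6018) = 422.3009.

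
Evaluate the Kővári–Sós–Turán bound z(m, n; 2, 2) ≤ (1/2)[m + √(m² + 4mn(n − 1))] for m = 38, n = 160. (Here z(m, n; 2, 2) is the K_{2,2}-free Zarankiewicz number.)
z(38, 160; 2, 2) ≤ (1/2)[38 + √(38² + 4·38·160·159)] = (1/2)[38 + √3868324] = 1002.4028

Kővári–Sós–Turán: let r_1, ..., r_38 be the row sums and z = Σ r_i the total number of 1s. Each pair of columns can share at most one row with both entries 1 (else a 2×2 all-ones block appears), so Σ_i C(r_i, 2) ≤ C(160, 2) = 12720. By convexity Σ_i C(r_i, 2) ≥ 38·C(z/38, 2) = z(z − 38)/(2·38), giving z² − 38z − 38·160·159 ≤ 0 and hence z ≤ (1/2)[38 + √(1444 + 4·966720)] = (1/2)[38 + √3868324] ≈ (1/2)(38 + 1966.8055) = 1002.4028.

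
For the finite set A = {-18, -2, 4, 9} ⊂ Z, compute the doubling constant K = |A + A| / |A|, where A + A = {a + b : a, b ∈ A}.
K = |A + A| / |A| = 10/4 = 5/2

Enumerate A + A = {a + b : a, b ∈ A}. With |A| = 4, there are |A|^2 = 16 ordered sum pairs; collecting distinct values, A + A = {-36, -20, -14, -9, -4, 2, 7, 8, 13, 18}, so |A + A| = 10. Thus K = 10/4 = 5/2. For comparison, the minimum possible |A + A| over all 4-element sets is 2·4 − 1 = 7 (so min K = 7/4), attained only by arithmetic progressions.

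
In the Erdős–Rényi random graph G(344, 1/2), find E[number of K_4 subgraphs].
E[# K_4] = C(344, 4) · (1/2)^C(4, 2) = 573352626 / 2^6 = 286676313/32 = 8958634.78125

For each 4-subset S of vertices (there are C(344, 4) = 573352626 such S), let X_S = 1 if S induces a K_4 (all C(4, 2) = 6 edges present). Then P(X_S = 1) = (1/2)^6 = 1/64. By linearity of expectation, E[# K_4] = C(344, 4) · (1/2)^6 = 573352626 / 64 = 286676313/32 = 8958634.78125.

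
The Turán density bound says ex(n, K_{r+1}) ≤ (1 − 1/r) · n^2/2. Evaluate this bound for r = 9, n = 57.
Turán density bound = (8/9) · 57^2/2 = 1444

Turán's theorem: ex(n, K_{r+1}) is achieved by the complete r-partite Turán graph T(n, r) with parts as balanced as possible, and is at most (1 − 1/r) · n^2/2. For r = 9, n = 57: the density bound is (8/9) · 3249/2 = 1444. The integer-valued extremum is e(T(57, 9)) = 1443, which is strictly less than the density bound 1444 since 9 ∤ 57 (the parts of T(57, 9) cannot all be equal).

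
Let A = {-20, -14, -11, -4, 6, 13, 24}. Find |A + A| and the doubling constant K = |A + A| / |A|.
K = |A + A| / |A| = 26/7

Enumerate A + A = {a + b : a, b ∈ A}. With |A| = 7, there are |A|^2 = 49 ordered sum pairs; collecting distinct values, A + A = {-40, -34, -31, -28, -25, -24, -22, -18, -15, -14, -8, -7, -5, -1, 2, 4, 9, 10, 12, 13, 19, 20, 26, 30, 37, 48}, so |A + A| = 26. Thus K = 26/7. For comparison, the minimum possible |A + A| over all 7-element sets is 2·7 − 1 = 13 (so min K = 13/7), attained only by arithmetic progressions.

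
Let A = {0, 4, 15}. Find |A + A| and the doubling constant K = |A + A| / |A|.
K = |A + A| / |A| = 6/3 = 2

Enumerate A + A = {a + b : a, b ∈ A}. With |A| = 3, there are |A|^2 = 9 ordered sum pairs; collecting distinct values, A + A = {0, 4, 8, 15, 19, 30}, so |A + A| = 6. Thus K = 6/3 = 2. For comparison, the minimum possible |A + A| over all 3-element sets is 2·3 − 1 = 5 (so min K = 5/3), attained only by arithmetic progressions.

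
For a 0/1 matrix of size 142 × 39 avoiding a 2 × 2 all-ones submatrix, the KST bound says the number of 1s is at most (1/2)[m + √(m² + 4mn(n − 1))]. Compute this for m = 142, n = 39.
z(142, 39; 2, 2) ≤ (1/2)[142 + √(142² + 4·142·39·38)] = (1/2)[142 + √861940] = 535.2036

Kővári–Sós–Turán: let r_1, ..., r_142 be the row sums and z = Σ r_i the total number of 1s. Each pair of columns can share at most one row with both entries 1 (else a 2×2 all-ones block appears), so Σ_i C(r_i, 2) ≤ C(39, 2) = 741. By convexity Σ_i C(r_i, 2) ≥ 142·C(z/142, 2) = z(z − 142)/(2·142), giving z² − 142z − 142·39·38 ≤ 0 and hence z ≤ (1/2)[142 + √(20164 + 4·210444)] = (1/2)[142 + √861940] ≈ (1/2)(142 + 928.4072) = 535.2036.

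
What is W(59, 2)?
W(59, 2) = 59 + 1 = 60

A 2-term AP is any pair of integers, so a monochromatic 2-AP exists iff some colour is used at least twice. With 59 colours, the colouring i ↦ i on {1, ..., 59} uses each colour once, avoiding any monochromatic pair, so W(59, 2) > 59. For {1, ..., 60}, pigeonhole forces two integers of the same colour, which form a monochromatic 2-AP. Hence W(59, 2) = 60.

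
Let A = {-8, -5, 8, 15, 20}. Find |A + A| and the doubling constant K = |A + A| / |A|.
K = |A + A| / |A| = 15/5 = 3

Enumerate A + A = {a + b : a, b ∈ A}. With |A| = 5, there are |A|^2 = 25 ordered sum pairs; collecting distinct values, A + A = {-16, -13, -10, 0, 3, 7, 10, 12, 15, 16, 23, 28, 30, 35, 40}, so |A + A| = 15. Thus K = 15/5 = 3. For comparison, the minimum possible |A + A| over all 5-element sets is 2·5 − 1 = 9 (so min K = 9/5), attained only by arithmetic progressions.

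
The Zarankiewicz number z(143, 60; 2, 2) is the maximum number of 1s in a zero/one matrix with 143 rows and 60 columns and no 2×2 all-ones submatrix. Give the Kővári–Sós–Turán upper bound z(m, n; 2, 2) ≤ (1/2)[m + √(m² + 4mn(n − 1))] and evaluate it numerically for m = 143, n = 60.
z(143, 60; 2, 2) ≤ (1/2)[143 + √(143² + 4·143·60·59)] = (1/2)[143 + √2045329] = 786.575

Kővári–Sós–Turán: let r_1, ..., r_143 be the row sums and z = Σ r_i the total number of 1s. Each pair of columns can share at most one row with both entries 1 (else a 2×2 all-ones block appears), so Σ_i C(r_i, 2) ≤ C(60, 2) = 1770. By convexity Σ_i C(r_i, 2) ≥ 143·C(z/143, 2) = z(z − 143)/(2·143), giving z² − 143z − 143·60·59 ≤ 0 and hence z ≤ (1/2)[143 + √(20449 + 4·506220)] = (1/2)[143 + √2045329] ≈ (1/2)(143 + 1430.15) = 786.575.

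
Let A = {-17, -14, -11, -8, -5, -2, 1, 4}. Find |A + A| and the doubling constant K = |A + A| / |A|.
K = |A + A| / |A| = 15/8

Enumerate A + A = {a + b : a, b ∈ A}. With |A| = 8, there are |A|^2 = 64 ordered sum pairs; collecting distinct values, A + A = {-34, -31, -28, -25, -22, -19, -16, -13, -10, -7, -4, -1, 2, 5, 8}, so |A + A| = 15. Thus K = 15/8. Here |A + A| = 2|A| − 1 = 15, the minimum possible — so K = 15/8 is minimal, which holds iff A is an arithmetic progression.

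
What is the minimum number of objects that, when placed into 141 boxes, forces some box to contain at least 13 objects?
n = (13 − 1)·141 + 1 = 1693

By the generalised pigeonhole principle, to guarantee some box contains ≥ r objects we need more than (r − 1) · k objects total. Threshold: n = (r − 1) · k + 1. With r = 13 and k = 141: n = 12 · 141 + 1 = 1692 + 1 = 1693. For n = 1692 = 12 · 141, we can put exactly 12 objects in every box, avoiding 13 in any single one — so 1693 is tight.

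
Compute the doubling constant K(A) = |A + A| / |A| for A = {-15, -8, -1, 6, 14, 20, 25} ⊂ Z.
K = |A + A| / |A| = 23/7

Enumerate A + A = {a + b : a, b ∈ A}. With |A| = 7, there are |A|^2 = 49 ordered sum pairs; collecting distinct values, A + A = {-30, -23, -16, -9, -2, -1, 5, 6, 10, 12, 13, 17, 19, 20, 24, 26, 28, 31, 34, 39, 40, 45, 50}, so |A + A| = 23. Thus K = 23/7. For comparison, the minimum possible |A + A| over all 7-element sets is 2·7 − 1 = 13 (so min K = 13/7), attained only by arithmetic progressions.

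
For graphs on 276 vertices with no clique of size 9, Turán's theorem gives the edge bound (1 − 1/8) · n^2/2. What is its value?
Turán density bound = (7/8) · 276^2/2 = 33327

Turán's theorem: ex(n, K_{r+1}) is achieved by the complete r-partite Turán graph T(n, r) with parts as balanced as possible, and is at most (1 − 1/r) · n^2/2. For r = 8, n = 276: the density bound is (7/8) · 76176/2 = 33327. The integer-valued extremum is e(T(276, 8)) = 33326, which is strictly less than the density bound 33327 since 8 ∤ 276 (the parts of T(276, 8) cannot all be equal).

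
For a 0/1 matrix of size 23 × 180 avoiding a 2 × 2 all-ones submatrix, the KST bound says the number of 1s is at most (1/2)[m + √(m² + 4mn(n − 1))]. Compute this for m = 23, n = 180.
z(23, 180; 2, 2) ≤ (1/2)[23 + √(23² + 4·23·180·179)] = (1/2)[23 + √2964769] = 872.4252

Kővári–Sós–Turán: let r_1, ..., r_23 be the row sums and z = Σ r_i the total number of 1s. Each pair of columns can share at most one row with both entries 1 (else a 2×2 all-ones block appears), so Σ_i C(r_i, 2) ≤ C(180, 2) = 16110. By convexity Σ_i C(r_i, 2) ≥ 23·C(z/23, 2) = z(z − 23)/(2·23), giving z² − 23z − 23·180·179 ≤ 0 and hence z ≤ (1/2)[23 + √(529 + 4·741060)] = (1/2)[23 + √2964769] ≈ (1/2)(23 + 1721.8505) = 872.4252.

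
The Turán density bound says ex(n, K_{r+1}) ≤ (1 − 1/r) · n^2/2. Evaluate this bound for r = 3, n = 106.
Turán density bound = (2/3) · 106^2/2 = 11236/3 ≈ 3745.3333

Turán's theorem: ex(n, K_{r+1}) is achieved by the complete r-partite Turán graph T(n, r) with parts as balanced as possible, and is at most (1 − 1/r) · n^2/2. For r = 3, n = 106: the density bound is (2/3) · 11236/2 = 11236/3 ≈ 3745.3333. The integer-valued extremum is e(T(106, 3)) = 3745, which is strictly less than the density bound 11236/3 since 3 ∤ 106 (the parts of T(106, 3) cannot all be equal).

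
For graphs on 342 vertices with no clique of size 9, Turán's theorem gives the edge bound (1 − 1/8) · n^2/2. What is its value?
Turán density bound = (7/8) · 342^2/2 = 204687/4 ≈ 51171.75

Turán's theorem: ex(n, K_{r+1}) is achieved by the complete r-partite Turán graph T(n, r) with parts as balanced as possible, and is at most (1 − 1/r) · n^2/2. For r = 8, n = 342: the density bound is (7/8) · 116964/2 = 204687/4 ≈ 51171.75. The integer-valued extremum is e(T(342, 8)) = 51171, which is strictly less than the density bound 204687/4 since 8 ∤ 342 (the parts of T(342, 8) cannot all be equal).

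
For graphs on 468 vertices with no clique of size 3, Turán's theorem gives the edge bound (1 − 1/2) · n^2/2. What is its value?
Turán density bound = (1/2) · 468^2/2 = 54756

Turán's theorem: ex(n, K_{r+1}) is achieved by the complete r-partite Turán graph T(n, r) with parts as balanced as possible, and is at most (1 − 1/r) · n^2/2. For r = 2, n = 468: the density bound is (1/2) · 219024/2 = 54756. Since 2 ∣ 468, the Turán graph T(468, 2) has parts of equal size 234, and its edge count e(T(468, 2)) = 54756 attains the density bound exactly.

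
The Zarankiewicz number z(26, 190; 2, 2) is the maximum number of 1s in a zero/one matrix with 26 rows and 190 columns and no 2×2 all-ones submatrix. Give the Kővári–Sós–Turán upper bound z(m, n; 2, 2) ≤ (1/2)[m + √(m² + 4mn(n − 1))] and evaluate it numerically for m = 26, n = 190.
z(26, 190; 2, 2) ≤ (1/2)[26 + √(26² + 4·26·190·189)] = (1/2)[26 + √3735316] = 979.3483

Kővári–Sós–Turán: let r_1, ..., r_26 be the row sums and z = Σ r_i the total number of 1s. Each pair of columns can share at most one row with both entries 1 (else a 2×2 all-ones block appears), so Σ_i C(r_i, 2) ≤ C(190, 2) = 17955. By convexity Σ_i C(r_i, 2) ≥ 26·C(z/26, 2) = z(z − 26)/(2·26), giving z² − 26z − 26·190·189 ≤ 0 and hence z ≤ (1/2)[26 + √(676 + 4·933660)] = (1/2)[26 + √3735316] ≈ (1/2)(26 + 1932.6966) = 979.3483.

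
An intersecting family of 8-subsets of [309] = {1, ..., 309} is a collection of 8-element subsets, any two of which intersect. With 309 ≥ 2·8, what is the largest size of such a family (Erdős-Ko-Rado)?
max |F| = C(308, 7) = 48708300469488

Erdős-Ko-Rado (1961): when n ≥ 2k, max |F| = C(n−1, k−1). The bound is attained by the star {A : i ∈ A} for any fixed i ∈ [n]. Here C(309−1, 8−1) = C(308, 7) = 48708300469488.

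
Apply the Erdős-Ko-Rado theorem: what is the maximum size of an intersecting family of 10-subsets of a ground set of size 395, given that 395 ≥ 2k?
max |F| = C(394, 9) = 575085963182945578

The Erdős-Ko-Rado theorem states: for n ≥ 2k, an intersecting family of k-subsets of an n-element set has size at most C(n − 1, k − 1), with equality for 'star' families {A ⊆ [n] : |A| = k, i ∈ A} (fix an element i). For n = 395, k = 10: C(394, 9) = 575085963182945578.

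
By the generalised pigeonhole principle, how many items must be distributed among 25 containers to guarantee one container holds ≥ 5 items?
n = (5 − 1)·25 + 1 = 101

By the generalised pigeonhole principle, to guarantee some box contains ≥ r objects we need more than (r − 1) · k objects total. Threshold: n = (r − 1) · k + 1. With r = 5 and k = 25: n = 4 · 25 + 1 = 100 + 1 = 101. For n = 100 = 4 · 25, we can put exactly 4 objects in every box, avoiding 5 in any single one — so 101 is tight.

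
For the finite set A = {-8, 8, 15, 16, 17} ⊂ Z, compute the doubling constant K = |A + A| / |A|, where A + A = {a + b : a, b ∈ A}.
K = |A + A| / |A| = 14/5

Enumerate A + A = {a + b : a, b ∈ A}. With |A| = 5, there are |A|^2 = 25 ordered sum pairs; collecting distinct values, A + A = {-16, 0, 7, 8, 9, 16, 23, 24, 25, 30, 31, 32, 33, 34}, so |A + A| = 14. Thus K = 14/5. For comparison, the minimum possible |A + A| over all 5-element sets is 2·5 − 1 = 9 (so min K = 9/5), attained only by arithmetic progressions.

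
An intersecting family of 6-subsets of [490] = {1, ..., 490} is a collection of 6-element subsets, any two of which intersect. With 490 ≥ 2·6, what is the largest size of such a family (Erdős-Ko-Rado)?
max |F| = C(489, 5) = 228272925222

The Erdős-Ko-Rado theorem states: for n ≥ 2k, an intersecting family of k-subsets of an n-element set has size at most C(n − 1, k − 1), with equality for 'star' families {A ⊆ [n] : |A| = k, i ∈ A} (fix an element i). For n = 490, k = 6: C(489, 5) = 228272925222.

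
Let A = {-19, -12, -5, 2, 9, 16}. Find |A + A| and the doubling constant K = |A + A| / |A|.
K = |A + A| / |A| = 11/6

Enumerate A + A = {a + b : a, b ∈ A}. With |A| = 6, there are |A|^2 = 36 ordered sum pairs; collecting distinct values, A + A = {-38, -31, -24, -17, -10, -3, 4, 11, 18, 25, 32}, so |A + A| = 11. Thus K = 11/6. Here |A + A| = 2|A| − 1 = 11, the minimum possible — so K = 11/6 is minimal, which holds iff A is an arithmetic progression.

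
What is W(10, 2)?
W(10, 2) = 10 + 1 = 11

A 2-term AP is any pair of integers, so a monochromatic 2-AP exists iff some colour is used at least twice. With 10 colours, the colouring i ↦ i on {1, ..., 10} uses each colour once, avoiding any monochromatic pair, so W(10, 2) > 10. For {1, ..., 11}, pigeonhole forces two integers of the same colour, which form a monochromatic 2-AP. Hence W(10, 2) = 11.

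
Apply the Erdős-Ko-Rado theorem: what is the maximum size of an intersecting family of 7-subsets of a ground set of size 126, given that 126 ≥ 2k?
max |F| = C(125, 6) = 4690625500

Erdős-Ko-Rado (1961): when n ≥ 2k, max |F| = C(n−1, k−1). The bound is attained by the star {A : i ∈ A} for any fixed i ∈ [n]. Here C(126−1, 7−1) = C(125, 6) = 4690625500.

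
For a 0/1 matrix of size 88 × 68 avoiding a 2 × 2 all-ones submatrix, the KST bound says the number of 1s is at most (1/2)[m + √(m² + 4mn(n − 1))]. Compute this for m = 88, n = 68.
z(88, 68; 2, 2) ≤ (1/2)[88 + √(88² + 4·88·68·67)] = (1/2)[88 + √1611456] = 678.7157

Kővári–Sós–Turán: let r_1, ..., r_88 be the row sums and z = Σ r_i the total number of 1s. Each pair of columns can share at most one row with both entries 1 (else a 2×2 all-ones block appears), so Σ_i C(r_i, 2) ≤ C(68, 2) = 2278. By convexity Σ_i C(r_i, 2) ≥ 88·C(z/88, 2) = z(z − 88)/(2·88), giving z² − 88z − 88·68·67 ≤ 0 and hence z ≤ (1/2)[88 + √(7744 + 4·400928)] = (1/2)[88 + √1611456] ≈ (1/2)(88 + 1269.4314) = 678.7157.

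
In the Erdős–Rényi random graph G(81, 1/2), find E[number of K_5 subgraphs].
E[# K_5] = C(81, 5) · (1/2)^C(5, 2) = 25621596 / 2^10 = 6405399/256 ≈ 25021.089844

For each 5-subset S of vertices (there are C(81, 5) = 25621596 such S), let X_S = 1 if S induces a K_5 (all C(5, 2) = 10 edges present). Then P(X_S = 1) = (1/2)^10 = 1/1024. By linearity of expectation, E[# K_5] = C(81, 5) · (1/2)^10 = 25621596 / 1024 = 6405399/256 ≈ 25021.089844.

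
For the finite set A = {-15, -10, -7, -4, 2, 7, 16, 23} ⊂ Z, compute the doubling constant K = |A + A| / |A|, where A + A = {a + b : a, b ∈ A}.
K = |A + A| / |A| = 32/8 = 4

Enumerate A + A = {a + b : a, b ∈ A}. With |A| = 8, there are |A|^2 = 64 ordered sum pairs; collecting distinct values, A + A = {-30, -25, -22, -20, -19, -17, -14, -13, -11, -8, -5, -3, -2, 0, 1, 3, 4, 6, 8, 9, 12, 13, 14, 16, 18, 19, 23, 25, 30, 32, 39, 46}, so |A + A| = 32. Thus K = 32/8 = 4. For comparison, the minimum possible |A + A| over all 8-element sets is 2·8 − 1 = 15 (so min K = 15/8), attained only by arithmetic progressions.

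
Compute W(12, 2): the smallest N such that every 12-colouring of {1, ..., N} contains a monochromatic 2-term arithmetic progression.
W(12, 2) = 12 + 1 = 13

A 2-term AP is any pair of integers, so a monochromatic 2-AP exists iff some colour is used at least twice. With 12 colours, the colouring i ↦ i on {1, ..., 12} uses each colour once, avoiding any monochromatic pair, so W(12, 2) > 12. For {1, ..., 13}, pigeonhole forces two integers of the same colour, which form a monochromatic 2-AP. Hence W(12, 2) = 13.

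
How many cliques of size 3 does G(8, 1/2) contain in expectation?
E[# K_3] = C(8, 3) · (1/2)^C(3, 2) = 56 / 2^3 = 7

For each 3-subset S of vertices (there are C(8, 3) = 56 such S), let X_S = 1 if S induces a K_3 (all C(3, 2) = 3 edges present). Then P(X_S = 1) = (1/2)^3 = 1/8. By linearity of expectation, E[# K_3] = C(8, 3) · (1/2)^3 = 56 / 8 = 7.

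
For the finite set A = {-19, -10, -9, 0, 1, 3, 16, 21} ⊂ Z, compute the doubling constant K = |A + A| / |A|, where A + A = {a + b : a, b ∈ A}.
K = |A + A| / |A| = 31/8

Enumerate A + A = {a + b : a, b ∈ A}. With |A| = 8, there are |A|^2 = 64 ordered sum pairs; collecting distinct values, A + A = {-38, -29, -28, -20, -19, -18, -16, -10, -9, -8, -7, -6, -3, 0, 1, 2, 3, 4, 6, 7, 11, 12, 16, 17, 19, 21, 22, 24, 32, 37, 42}, so |A + A| = 31. Thus K = 31/8. For comparison, the minimum possible |A + A| over all 8-element sets is 2·8 − 1 = 15 (so min K = 15/8), attained only by arithmetic progressions.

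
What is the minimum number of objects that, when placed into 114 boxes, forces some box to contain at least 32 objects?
n = (32 − 1)·114 + 1 = 3535

By the generalised pigeonhole principle, to guarantee some box contains ≥ r objects we need more than (r − 1) · k objects total. Threshold: n = (r − 1) · k + 1. With r = 32 and k = 114: n = 31 · 114 + 1 = 3534 + 1 = 3535. For n = 3534 = 31 · 114, we can put exactly 31 objects in every box, avoiding 32 in any single one — so 3535 is tight.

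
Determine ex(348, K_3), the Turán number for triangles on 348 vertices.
ex(348, K_3) = ⌊348^2/4⌋ = 30276

Mantel (1907): a triangle-free graph on n vertices has at most ⌊n^2/4⌋ edges, with equality for the complete bipartite graph K_{⌊n/2⌋, ⌈n/2⌉}. For n = 348: ⌊348^2/4⌋ = ⌊121104/4⌋ = 30276. The extremal graph is K_{174, 174}, which has 174·174 = 30276 edges.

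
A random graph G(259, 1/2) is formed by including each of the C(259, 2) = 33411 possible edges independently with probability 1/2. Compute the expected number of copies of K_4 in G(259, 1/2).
E[# K_4] = C(259, 4) · (1/2)^C(4, 2) = 183181376 / 2^6 = 2862209

For each 4-subset S of vertices (there are C(259, 4) = 183181376 such S), let X_S = 1 if S induces a K_4 (all C(4, 2) = 6 edges present). Then P(X_S = 1) = (1/2)^6 = 1/64. By linearity of expectation, E[# K_4] = C(259, 4) · (1/2)^6 = 183181376 / 64 = 2862209.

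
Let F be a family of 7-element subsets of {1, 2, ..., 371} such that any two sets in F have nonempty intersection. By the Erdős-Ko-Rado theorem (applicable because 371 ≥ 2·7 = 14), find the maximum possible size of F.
max |F| = C(370, 6) = 3421239098460

The Erdős-Ko-Rado theorem states: for n ≥ 2k, an intersecting family of k-subsets of an n-element set has size at most C(n − 1, k − 1), with equality for 'star' families {A ⊆ [n] : |A| = k, i ∈ A} (fix an element i). For n = 371, k = 7: C(370, 6) = 3421239098460.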